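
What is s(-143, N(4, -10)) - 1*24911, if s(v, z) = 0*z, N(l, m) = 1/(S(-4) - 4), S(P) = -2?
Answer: -24911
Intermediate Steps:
N(l, m) = -1/6 (N(l, m) = 1/(-2 - 4) = 1/(-6) = -1/6)
s(v, z) = 0
s(-143, N(4, -10)) - 1*24911 = 0 - 1*24911 = 0 - 24911 = -24911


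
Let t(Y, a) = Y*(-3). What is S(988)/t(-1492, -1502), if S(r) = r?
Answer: 247/1119 ≈ 0.22073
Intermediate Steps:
t(Y, a) = -3*Y
S(988)/t(-1492, -1502) = 988/((-3*(-1492))) = 988/4476 = 988*(1/4476) = 247/1119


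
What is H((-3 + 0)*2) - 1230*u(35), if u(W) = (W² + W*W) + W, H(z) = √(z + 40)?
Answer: -3056550 + √34 ≈ -3.0565e+6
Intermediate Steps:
H(z) = √(40 + z)
u(W) = W + 2*W² (u(W) = (W² + W²) + W = 2*W² + W = W + 2*W²)
H((-3 + 0)*2) - 1230*u(35) = √(40 + (-3 + 0)*2) - 43050*(1 + 2*35) = √(40 - 3*2) - 43050*(1 + 70) = √(40 - 6) - 43050*71 = √34 - 1230*2485 = √34 - 3056550 = -3056550 + √34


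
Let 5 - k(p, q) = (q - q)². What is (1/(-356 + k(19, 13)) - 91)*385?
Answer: -12297670/351 ≈ -35036.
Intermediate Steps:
k(p, q) = 5 (k(p, q) = 5 - (q - q)² = 5 - 1*0² = 5 - 1*0 = 5 + 0 = 5)
(1/(-356 + k(19, 13)) - 91)*385 = (1/(-356 + 5) - 91)*385 = (1/(-351) - 91)*385 = (-1/351 - 91)*385 = -31942/351*385 = -12297670/351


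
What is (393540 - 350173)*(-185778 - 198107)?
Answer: -16647940795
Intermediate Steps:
(393540 - 350173)*(-185778 - 198107) = 43367*(-383885) = -16647940795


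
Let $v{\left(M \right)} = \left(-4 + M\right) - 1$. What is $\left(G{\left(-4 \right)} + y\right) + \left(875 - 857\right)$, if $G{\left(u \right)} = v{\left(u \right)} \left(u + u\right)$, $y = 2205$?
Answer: $2295$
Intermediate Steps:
$v{\left(M \right)} = -5 + M$
$G{\left(u \right)} = 2 u \left(-5 + u\right)$ ($G{\left(u \right)} = \left(-5 + u\right) \left(u + u\right) = \left(-5 + u\right) 2 u = 2 u \left(-5 + u\right)$)
$\left(G{\left(-4 \right)} + y\right) + \left(875 - 857\right) = \left(2 \left(-4\right) \left(-5 - 4\right) + 2205\right) + \left(875 - 857\right) = \left(2 \left(-4\right) \left(-9\right) + 2205\right) + \left(875 - 857\right) = \left(72 + 2205\right) + 18 = 2277 + 18 = 2295$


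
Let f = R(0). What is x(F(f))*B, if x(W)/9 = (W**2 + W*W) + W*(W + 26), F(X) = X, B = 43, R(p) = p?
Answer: 0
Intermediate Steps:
f = 0
x(W) = 18*W**2 + 9*W*(26 + W) (x(W) = 9*((W**2 + W*W) + W*(W + 26)) = 9*((W**2 + W**2) + W*(26 + W)) = 9*(2*W**2 + W*(26 + W)) = 18*W**2 + 9*W*(26 + W))
x(F(f))*B = (9*0*(26 + 3*0))*43 = (9*0*(26 + 0))*43 = (9*0*26)*43 = 0*43 = 0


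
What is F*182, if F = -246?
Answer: -44772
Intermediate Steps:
F*182 = -246*182 = -44772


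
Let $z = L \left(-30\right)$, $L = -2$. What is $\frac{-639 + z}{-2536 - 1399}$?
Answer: $\frac{579}{3935} \approx 0.14714$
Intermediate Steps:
$z = 60$ ($z = \left(-2\right) \left(-30\right) = 60$)
$\frac{-639 + z}{-2536 - 1399} = \frac{-639 + 60}{-2536 - 1399} = - \frac{579}{-3935} = \left(-579\right) \left(- \frac{1}{3935}\right) = \frac{579}{3935}$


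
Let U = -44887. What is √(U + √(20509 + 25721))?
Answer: √(-44887 + √46230) ≈ 211.36*I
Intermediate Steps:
√(U + √(20509 + 25721)) = √(-44887 + √(20509 + 25721)) = √(-44887 + √46230)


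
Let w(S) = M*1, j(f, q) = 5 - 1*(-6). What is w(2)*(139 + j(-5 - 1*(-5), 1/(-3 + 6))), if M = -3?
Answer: -450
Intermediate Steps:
j(f, q) = 11 (j(f, q) = 5 + 6 = 11)
w(S) = -3 (w(S) = -3*1 = -3)
w(2)*(139 + j(-5 - 1*(-5), 1/(-3 + 6))) = -3*(139 + 11) = -3*150 = -450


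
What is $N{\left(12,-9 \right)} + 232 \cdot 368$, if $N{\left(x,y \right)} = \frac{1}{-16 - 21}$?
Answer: $\frac{3158911}{37} \approx 85376.0$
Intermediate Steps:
$N{\left(x,y \right)} = - \frac{1}{37}$ ($N{\left(x,y \right)} = \frac{1}{-37} = - \frac{1}{37}$)
$N{\left(12,-9 \right)} + 232 \cdot 368 = - \frac{1}{37} + 232 \cdot 368 = - \frac{1}{37} + 85376 = \frac{3158911}{37}$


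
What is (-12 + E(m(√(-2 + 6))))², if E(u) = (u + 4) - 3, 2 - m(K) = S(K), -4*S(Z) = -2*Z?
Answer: 100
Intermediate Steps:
S(Z) = Z/2 (S(Z) = -(-1)*Z/2 = Z/2)
m(K) = 2 - K/2
E(u) = 1 + u (E(u) = (4 + u) - 3 = 1 + u)
(-12 + E(m(√(-2 + 6))))² = (-12 + (1 + (2 - √(-2 + 6)/2)))² = (-12 + (1 + (2 - √4/2)))² = (-12 + (1 + (2 - ½*2)))² = (-12 + (1 + (2 - 1)))² = (-12 + (1 + 1))² = (-12 + 2)² = (-10)² = 100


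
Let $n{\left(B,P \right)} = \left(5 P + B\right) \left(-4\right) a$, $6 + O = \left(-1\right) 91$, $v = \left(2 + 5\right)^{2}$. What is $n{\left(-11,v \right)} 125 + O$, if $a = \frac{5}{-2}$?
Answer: $292403$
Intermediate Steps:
$v = 49$ ($v = 7^{2} = 49$)
$a = - \frac{5}{2}$ ($a = 5 \left(- \frac{1}{2}\right) = - \frac{5}{2} \approx -2.5$)
$O = -97$ ($O = -6 - 91 = -97$)
$n{\left(B,P \right)} = 10 B + 50 P$ ($n{\left(B,P \right)} = \left(5 P + B\right) \left(-4\right) \left(- \frac{5}{2}\right) = \left(B + 5 P\right) \left(-4\right) \left(- \frac{5}{2}\right) = \left(- 20 P - 4 B\right) \left(- \frac{5}{2}\right) = 10 B + 50 P$)
$n{\left(-11,v \right)} 125 + O = \left(10 \left(-11\right) + 50 \cdot 49\right) 125 - 97 = \left(-110 + 2450\right) 125 - 97 = 2340 \cdot 125 - 97 = 292500 - 97 = 292403$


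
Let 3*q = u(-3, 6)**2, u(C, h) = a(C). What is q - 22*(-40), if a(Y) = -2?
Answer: 2644/3 ≈ 881.33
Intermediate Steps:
u(C, h) = -2
q = 4/3 (q = (1/3)*(-2)**2 = (1/3)*4 = 4/3 ≈ 1.3333)
q - 22*(-40) = 4/3 - 22*(-40) = 4/3 + 880 = 2644/3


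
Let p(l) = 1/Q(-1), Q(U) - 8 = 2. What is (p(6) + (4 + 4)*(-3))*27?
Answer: -6453/10 ≈ -645.30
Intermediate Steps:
Q(U) = 10 (Q(U) = 8 + 2 = 10)
p(l) = ⅒ (p(l) = 1/10 = ⅒)
(p(6) + (4 + 4)*(-3))*27 = (⅒ + (4 + 4)*(-3))*27 = (⅒ + 8*(-3))*27 = (⅒ - 24)*27 = -239/10*27 = -6453/10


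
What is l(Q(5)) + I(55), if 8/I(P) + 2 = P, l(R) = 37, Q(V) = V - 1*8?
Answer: 1969/53 ≈ 37.151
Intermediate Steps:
Q(V) = -8 + V (Q(V) = V - 8 = -8 + V)
I(P) = 8/(-2 + P)
l(Q(5)) + I(55) = 37 + 8/(-2 + 55) = 37 + 8/53 = 1969/53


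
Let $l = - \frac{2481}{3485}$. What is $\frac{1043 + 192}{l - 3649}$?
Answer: $- \frac{226525}{669434} \approx -0.33838$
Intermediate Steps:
$l = - \frac{2481}{3485}$ ($l = \left(-2481\right) \frac{1}{3485} = - \frac{2481}{3485} \approx -0.71191$)
$\frac{1043 + 192}{l - 3649} = \frac{1043 + 192}{- \frac{2481}{3485} - 3649} = \frac{1235}{- \frac{12719246}{3485}} = 1235 \left(- \frac{3485}{12719246}\right) = - \frac{226525}{669434}$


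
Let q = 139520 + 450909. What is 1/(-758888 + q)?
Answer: -1/168459 ≈ -5.9362e-6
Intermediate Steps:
q = 590429
1/(-758888 + q) = 1/(-758888 + 590429) = 1/(-168459) = -1/168459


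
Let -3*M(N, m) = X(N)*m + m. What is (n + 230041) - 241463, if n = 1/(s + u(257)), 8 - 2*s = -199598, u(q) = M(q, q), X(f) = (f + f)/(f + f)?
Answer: -3413978687/298895 ≈ -11422.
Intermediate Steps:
X(f) = 1 (X(f) = (2*f)/((2*f)) = (2*f)*(1/(2*f)) = 1)
M(N, m) = -2*m/3 (M(N, m) = -(1*m + m)/3 = -(m + m)/3 = -2*m/3)
u(q) = -2*q/3
s = 99803 (s = 4 - 1/2*(-199598) = 4 + 99799 = 99803)
n = 3/298895 (n = 1/(99803 - 2/3*257) = 1/(99803 - 514/3) = 1/(298895/3) = 3/298895 ≈ 1.0037e-5)
(n + 230041) - 241463 = (3/298895 + 230041) - 241463 = 68758104698/298895 - 241463 = -3413978687/298895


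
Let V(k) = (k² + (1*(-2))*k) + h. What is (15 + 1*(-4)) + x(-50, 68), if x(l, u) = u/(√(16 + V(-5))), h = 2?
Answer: 11 + 68*√53/53 ≈ 20.341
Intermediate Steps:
V(k) = 2 + k² - 2*k (V(k) = (k² + (1*(-2))*k) + 2 = (k² - 2*k) + 2 = 2 + k² - 2*k)
x(l, u) = u*√53/53 (x(l, u) = u/(√(16 + (2 + (-5)² - 2*(-5)))) = u/(√(16 + (2 + 25 + 10))) = u/(√(16 + 37)) = u/(√53) = u*(√53/53) = u*√53/53)
(15 + 1*(-4)) + x(-50, 68) = (15 + 1*(-4)) + (1/53)*68*√53 = (15 - 4) + 68*√53/53 = 11 + 68*√53/53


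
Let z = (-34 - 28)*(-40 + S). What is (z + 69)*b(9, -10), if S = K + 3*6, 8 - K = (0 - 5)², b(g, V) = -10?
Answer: -24870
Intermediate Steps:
K = -17 (K = 8 - (0 - 5)² = 8 - 1*(-5)² = 8 - 1*25 = 8 - 25 = -17)
S = 1 (S = -17 + 3*6 = -17 + 18 = 1)
z = 2418 (z = (-34 - 28)*(-40 + 1) = -62*(-39) = 2418)
(z + 69)*b(9, -10) = (2418 + 69)*(-10) = 2487*(-10) = -24870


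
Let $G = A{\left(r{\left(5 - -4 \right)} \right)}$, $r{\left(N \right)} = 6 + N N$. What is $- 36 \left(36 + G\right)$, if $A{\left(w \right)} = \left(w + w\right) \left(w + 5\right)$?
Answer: $-577584$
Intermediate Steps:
$r{\left(N \right)} = 6 + N^{2}$
$A{\left(w \right)} = 2 w \left(5 + w\right)$
$G = 16008$ ($G = 2 \left(6 + \left(5 - -4\right)^{2}\right) \left(5 + \left(6 + \left(5 - -4\right)^{2}\right)\right) = 2 \left(6 + \left(5 + 4\right)^{2}\right) \left(5 + \left(6 + \left(5 + 4\right)^{2}\right)\right) = 2 \left(6 + 9^{2}\right) \left(5 + \left(6 + 9^{2}\right)\right) = 2 \left(6 + 81\right) \left(5 + \left(6 + 81\right)\right) = 2 \cdot 87 \left(5 + 87\right) = 2 \cdot 87 \cdot 92 = 16008$)
$- 36 \left(36 + G\right) = - 36 \left(36 + 16008\right) = \left(-36\right) 16044 = -577584$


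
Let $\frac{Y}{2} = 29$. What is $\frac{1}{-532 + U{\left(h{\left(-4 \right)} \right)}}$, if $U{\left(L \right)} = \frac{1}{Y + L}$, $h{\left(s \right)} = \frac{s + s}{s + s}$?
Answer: $- \frac{59}{31387} \approx -0.0018798$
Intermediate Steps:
$Y = 58$ ($Y = 2 \cdot 29 = 58$)
$h{\left(s \right)} = 1$ ($h{\left(s \right)} = \frac{2 s}{2 s} = 2 s \frac{1}{2 s} = 1$)
$U{\left(L \right)} = \frac{1}{58 + L}$
$\frac{1}{-532 + U{\left(h{\left(-4 \right)} \right)}} = \frac{1}{-532 + \frac{1}{58 + 1}} = \frac{1}{-532 + \frac{1}{59}} = \frac{1}{- \frac{31387}{59}} = - \frac{59}{31387}$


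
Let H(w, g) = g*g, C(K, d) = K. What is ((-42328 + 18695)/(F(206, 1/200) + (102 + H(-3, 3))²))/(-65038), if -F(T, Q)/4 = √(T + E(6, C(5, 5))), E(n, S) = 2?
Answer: 291182193/9873009886094 + 189064*√13/4936504943047 ≈ 2.9631e-5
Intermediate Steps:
F(T, Q) = -4*√(2 + T) (F(T, Q) = -4*√(T + 2) = -4*√(2 + T))
H(w, g) = g²
((-42328 + 18695)/(F(206, 1/200) + (102 + H(-3, 3))²))/(-65038) = ((-42328 + 18695)/(-4*√(2 + 206) + (102 + 3²)²))/(-65038) = -23633/(-16*√13 + (102 + 9)²)*(-1/65038) = -23633/(-16*√13 + 111²)*(-1/65038) = -23633/(-16*√13 + 12321)*(-1/65038) = -23633/(12321 - 16*√13)*(-1/65038) = 23633/(65038*(12321 - 16*√13))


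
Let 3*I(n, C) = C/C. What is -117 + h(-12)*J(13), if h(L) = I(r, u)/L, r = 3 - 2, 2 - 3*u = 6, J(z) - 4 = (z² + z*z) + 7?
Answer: -4561/36 ≈ -126.69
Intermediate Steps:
J(z) = 11 + 2*z² (J(z) = 4 + ((z² + z*z) + 7) = 4 + ((z² + z²) + 7) = 4 + (2*z² + 7) = 4 + (7 + 2*z²) = 11 + 2*z²)
u = -4/3 (u = ⅔ - ⅓*6 = ⅔ - 2 = -4/3 ≈ -1.3333)
r = 1
I(n, C) = ⅓ (I(n, C) = (C/C)/3 = (⅓)*1 = ⅓)
h(L) = 1/(3*L)
-117 + h(-12)*J(13) = -117 + ((⅓)/(-12))*(11 + 2*13²) = -117 + ((⅓)*(-1/12))*(11 + 2*169) = -117 - (11 + 338)/36 = -117 - 1/36*349 = -117 - 349/36 = -4561/36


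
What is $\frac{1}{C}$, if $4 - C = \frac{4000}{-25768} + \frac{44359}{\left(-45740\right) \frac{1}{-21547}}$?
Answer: $- \frac{147328540}{3078030480273} \approx -4.7865 \cdot 10^{-5}$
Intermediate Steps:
$C = - \frac{3078030480273}{147328540}$ ($C = 4 - \left(\frac{4000}{-25768} + \frac{44359}{\left(-45740\right) \frac{1}{-21547}}\right) = 4 - \left(4000 \left(- \frac{1}{25768}\right) + \frac{44359}{\left(-45740\right) \left(- \frac{1}{21547}\right)}\right) = 4 - \left(- \frac{500}{3221} + \frac{44359}{\frac{45740}{21547}}\right) = 4 - \left(- \frac{500}{3221} + 44359 \cdot \frac{21547}{45740}\right) = 4 - \left(- \frac{500}{3221} + \frac{955803373}{45740}\right) = 4 - \frac{3078619794433}{147328540} = - \frac{3078030480273}{147328540} \approx -20892.0$)
$\frac{1}{C} = \frac{1}{- \frac{3078030480273}{147328540}} = - \frac{147328540}{3078030480273}$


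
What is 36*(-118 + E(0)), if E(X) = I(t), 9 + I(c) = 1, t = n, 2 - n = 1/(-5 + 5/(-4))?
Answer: -4536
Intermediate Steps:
n = 54/25 (n = 2 - 1/(-5 + 5/(-4)) = 2 - 1/(-5 + 5*(-¼)) = 2 - 1/(-5 - 5/4) = 2 - 1/(-25/4) = 2 - 1*(-4/25) = 2 + 4/25 = 54/25 ≈ 2.1600)
t = 54/25 ≈ 2.1600
I(c) = -8 (I(c) = -9 + 1 = -8)
E(X) = -8
36*(-118 + E(0)) = 36*(-118 - 8) = 36*(-126) = -4536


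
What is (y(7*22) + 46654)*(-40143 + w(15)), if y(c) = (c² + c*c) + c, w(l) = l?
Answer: -3781662720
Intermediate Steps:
y(c) = c + 2*c² (y(c) = (c² + c²) + c = 2*c² + c = c + 2*c²)
(y(7*22) + 46654)*(-40143 + w(15)) = ((7*22)*(1 + 2*(7*22)) + 46654)*(-40143 + 15) = (154*(1 + 2*154) + 46654)*(-40128) = (154*(1 + 308) + 46654)*(-40128) = (154*309 + 46654)*(-40128) = (47586 + 46654)*(-40128) = 94240*(-40128) = -3781662720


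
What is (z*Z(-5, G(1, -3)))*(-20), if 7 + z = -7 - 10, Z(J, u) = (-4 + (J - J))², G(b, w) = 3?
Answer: 7680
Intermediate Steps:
Z(J, u) = 16 (Z(J, u) = (-4 + 0)² = (-4)² = 16)
z = -24 (z = -7 + (-7 - 10) = -7 - 17 = -24)
(z*Z(-5, G(1, -3)))*(-20) = -24*16*(-20) = -384*(-20) = 7680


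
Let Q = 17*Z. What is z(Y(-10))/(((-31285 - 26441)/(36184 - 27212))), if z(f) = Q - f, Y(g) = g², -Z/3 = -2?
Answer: -8972/28863 ≈ -0.31085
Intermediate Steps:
Z = 6 (Z = -3*(-2) = 6)
Q = 102 (Q = 17*6 = 102)
z(f) = 102 - f
z(Y(-10))/(((-31285 - 26441)/(36184 - 27212))) = (102 - 1*(-10)²)/(((-31285 - 26441)/(36184 - 27212))) = (102 - 1*100)/((-57726/8972)) = (102 - 100)/((-57726*1/8972)) = 2/(-28863/4486) = 2*(-4486/28863) = -8972/28863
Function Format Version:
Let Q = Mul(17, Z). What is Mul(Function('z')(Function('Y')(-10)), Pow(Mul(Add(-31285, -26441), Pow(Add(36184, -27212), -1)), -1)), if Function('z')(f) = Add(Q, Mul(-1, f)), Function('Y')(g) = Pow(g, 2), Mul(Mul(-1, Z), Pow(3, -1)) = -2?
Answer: Rational(-8972, 28863) ≈ -0.31085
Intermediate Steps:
Z = 6 (Z = Mul(-3, -2) = 6)
Q = 102 (Q = Mul(17, 6) = 102)
Function('z')(f) = Add(102, Mul(-1, f))
Mul(Function('z')(Function('Y')(-10)), Pow(Mul(Add(-31285, -26441), Pow(Add(36184, -27212), -1)), -1)) = Mul(Add(102, Mul(-1, Pow(-10, 2))), Pow(Mul(Add(-31285, -26441), Pow(Add(36184, -27212), -1)), -1)) = Mul(Add(102, Mul(-1, 100)), Pow(Mul(-57726, Pow(8972, -1)), -1)) = Mul(Add(102, -100), Pow(Mul(-57726, Rational(1, 8972)), -1)) = Mul(2, Pow(Rational(-28863, 4486), -1)) = Mul(2, Rational(-4486, 28863)) = Rational(-8972, 28863)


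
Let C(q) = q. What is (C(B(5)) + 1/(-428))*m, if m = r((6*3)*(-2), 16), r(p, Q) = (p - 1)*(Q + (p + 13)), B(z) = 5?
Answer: 554001/428 ≈ 1294.4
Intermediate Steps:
r(p, Q) = (-1 + p)*(13 + Q + p) (r(p, Q) = (-1 + p)*(Q + (13 + p)) = (-1 + p)*(13 + Q + p))
m = 259 (m = -13 + ((6*3)*(-2))**2 - 1*16 + 12*((6*3)*(-2)) + 16*((6*3)*(-2)) = -13 + (18*(-2))**2 - 16 + 12*(18*(-2)) + 16*(18*(-2)) = -13 + (-36)**2 - 16 + 12*(-36) + 16*(-36) = -13 + 1296 - 16 - 432 - 576 = 259)
(C(B(5)) + 1/(-428))*m = (5 + 1/(-428))*259 = (5 - 1/428)*259 = (2139/428)*259 = 554001/428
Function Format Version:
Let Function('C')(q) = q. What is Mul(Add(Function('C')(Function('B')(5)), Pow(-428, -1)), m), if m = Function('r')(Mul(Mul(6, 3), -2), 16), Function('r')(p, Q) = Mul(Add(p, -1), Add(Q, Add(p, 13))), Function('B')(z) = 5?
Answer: Rational(554001, 428) ≈ 1294.4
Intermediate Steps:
Function('r')(p, Q) = Mul(Add(-1, p), Add(13, Q, p)) (Function('r')(p, Q) = Mul(Add(-1, p), Add(Q, Add(13, p))) = Mul(Add(-1, p), Add(13, Q, p)))
m = 259 (m = Add(-13, Pow(Mul(Mul(6, 3), -2), 2), Mul(-1, 16), Mul(12, Mul(Mul(6, 3), -2)), Mul(16, Mul(Mul(6, 3), -2))) = Add(-13, Pow(Mul(18, -2), 2), -16, Mul(12, Mul(18, -2)), Mul(16, Mul(18, -2))) = Add(-13, Pow(-36, 2), -16, Mul(12, -36), Mul(16, -36)) = Add(-13, 1296, -16, -432, -576) = 259)
Mul(Add(Function('C')(Function('B')(5)), Pow(-428, -1)), m) = Mul(Add(5, Pow(-428, -1)), 259) = Mul(Add(5, Rational(-1, 428)), 259) = Mul(Rational(2139, 428), 259) = Rational(554001, 428)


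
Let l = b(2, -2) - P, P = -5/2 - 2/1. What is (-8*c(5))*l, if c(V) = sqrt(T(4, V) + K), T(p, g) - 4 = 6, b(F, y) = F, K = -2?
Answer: -104*sqrt(2) ≈ -147.08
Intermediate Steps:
T(p, g) = 10 (T(p, g) = 4 + 6 = 10)
P = -9/2 (P = -5*1/2 - 2*1 = -5/2 - 2 = -9/2 ≈ -4.5000)
l = 13/2 (l = 2 - 1*(-9/2) = 2 + 9/2 = 13/2 ≈ 6.5000)
c(V) = 2*sqrt(2) (c(V) = sqrt(10 - 2) = sqrt(8) = 2*sqrt(2))
(-8*c(5))*l = -16*sqrt(2)*(13/2) = -104*sqrt(2)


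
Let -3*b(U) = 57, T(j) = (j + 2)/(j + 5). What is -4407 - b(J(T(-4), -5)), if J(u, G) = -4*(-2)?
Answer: -4388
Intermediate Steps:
T(j) = (2 + j)/(5 + j)
J(u, G) = 8
b(U) = -19 (b(U) = -1/3*57 = -19)
-4407 - b(J(T(-4), -5)) = -4407 - 1*(-19) = -4407 + 19 = -4388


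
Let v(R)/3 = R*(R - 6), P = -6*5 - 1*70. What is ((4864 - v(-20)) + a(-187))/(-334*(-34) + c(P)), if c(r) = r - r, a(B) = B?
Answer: 3117/11356 ≈ 0.27448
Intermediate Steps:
P = -100 (P = -30 - 70 = -100)
v(R) = 3*R*(-6 + R) (v(R) = 3*(R*(R - 6)) = 3*(R*(-6 + R)) = 3*R*(-6 + R))
c(r) = 0
((4864 - v(-20)) + a(-187))/(-334*(-34) + c(P)) = ((4864 - 3*(-20)*(-6 - 20)) - 187)/(-334*(-34) + 0) = ((4864 - 3*(-20)*(-26)) - 187)/(11356 + 0) = ((4864 - 1*1560) - 187)/11356 = ((4864 - 1560) - 187)*(1/11356) = (3304 - 187)*(1/11356) = 3117*(1/11356) = 3117/11356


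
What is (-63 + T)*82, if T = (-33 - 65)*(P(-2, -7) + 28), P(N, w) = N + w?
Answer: -157850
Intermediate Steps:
T = -1862 (T = (-33 - 65)*((-2 - 7) + 28) = -98*(-9 + 28) = -98*19 = -1862)
(-63 + T)*82 = (-63 - 1862)*82 = -1925*82 = -157850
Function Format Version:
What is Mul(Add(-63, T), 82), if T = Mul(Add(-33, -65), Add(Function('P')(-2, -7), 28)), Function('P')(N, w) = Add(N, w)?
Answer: -157850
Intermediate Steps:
T = -1862 (T = Mul(Add(-33, -65), Add(Add(-2, -7), 28)) = Mul(-98, Add(-9, 28)) = Mul(-98, 19) = -1862)
Mul(Add(-63, T), 82) = Mul(Add(-63, -1862), 82) = Mul(-1925, 82) = -157850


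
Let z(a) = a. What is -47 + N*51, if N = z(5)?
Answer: 208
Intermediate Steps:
N = 5
-47 + N*51 = -47 + 5*51 = -47 + 255 = 208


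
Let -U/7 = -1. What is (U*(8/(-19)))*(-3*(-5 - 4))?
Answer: -1512/19 ≈ -79.579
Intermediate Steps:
U = 7 (U = -7*(-1) = 7)
(U*(8/(-19)))*(-3*(-5 - 4)) = (7*(8/(-19)))*(-3*(-5 - 4)) = (7*(8*(-1/19)))*(-3*(-9)) = (7*(-8/19))*27 = -56/19*27 = -1512/19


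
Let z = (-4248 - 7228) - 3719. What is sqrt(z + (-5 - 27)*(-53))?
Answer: I*sqrt(13499) ≈ 116.19*I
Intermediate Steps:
z = -15195 (z = -11476 - 3719 = -15195)
sqrt(z + (-5 - 27)*(-53)) = sqrt(-15195 + (-5 - 27)*(-53)) = sqrt(-15195 - 32*(-53)) = sqrt(-15195 + 1696) = sqrt(-13499) = I*sqrt(13499)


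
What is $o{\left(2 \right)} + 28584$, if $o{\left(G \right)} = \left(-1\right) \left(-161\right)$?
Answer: $28745$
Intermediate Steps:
$o{\left(G \right)} = 161$
$o{\left(2 \right)} + 28584 = 161 + 28584 = 28745$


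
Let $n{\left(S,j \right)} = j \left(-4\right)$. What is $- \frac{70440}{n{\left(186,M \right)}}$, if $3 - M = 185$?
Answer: $- \frac{8805}{91} \approx -96.758$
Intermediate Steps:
$M = -182$ ($M = 3 - 185 = -182$)
$n{\left(S,j \right)} = - 4 j$
$- \frac{70440}{n{\left(186,M \right)}} = - \frac{70440}{\left(-4\right) \left(-182\right)} = - \frac{70440}{728} = \left(-70440\right) \frac{1}{728} = - \frac{8805}{91}$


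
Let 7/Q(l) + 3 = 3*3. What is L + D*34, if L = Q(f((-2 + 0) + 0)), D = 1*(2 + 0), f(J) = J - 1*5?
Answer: 415/6 ≈ 69.167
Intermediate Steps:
f(J) = -5 + J (f(J) = J - 5 = -5 + J)
D = 2 (D = 1*2 = 2)
Q(l) = 7/6 (Q(l) = 7/(-3 + 3*3) = 7/(-3 + 9) = 7/6)
L = 7/6 ≈ 1.1667
L + D*34 = 7/6 + 2*34 = 7/6 + 68 = 415/6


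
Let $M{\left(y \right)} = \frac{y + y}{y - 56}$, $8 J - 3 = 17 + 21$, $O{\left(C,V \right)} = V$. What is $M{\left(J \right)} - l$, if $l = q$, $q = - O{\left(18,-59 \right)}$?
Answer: $- \frac{24095}{407} \approx -59.201$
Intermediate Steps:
$J = \frac{41}{8}$ ($J = \frac{3}{8} + \frac{17 + 21}{8} = \frac{3}{8} + \frac{1}{8} \cdot 38 = \frac{3}{8} + \frac{19}{4} = \frac{41}{8} \approx 5.125$)
$M{\left(y \right)} = \frac{2 y}{-56 + y}$
$q = 59$ ($q = \left(-1\right) \left(-59\right) = 59$)
$l = 59$
$M{\left(J \right)} - l = 2 \cdot \frac{41}{8} \frac{1}{-56 + \frac{41}{8}} - 59 = 2 \cdot \frac{41}{8} \frac{1}{- \frac{407}{8}} - 59 = 2 \cdot \frac{41}{8} \left(- \frac{8}{407}\right) - 59 = - \frac{82}{407} - 59 = - \frac{24095}{407}$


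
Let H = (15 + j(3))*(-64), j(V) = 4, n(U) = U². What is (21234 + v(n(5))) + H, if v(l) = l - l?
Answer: 20018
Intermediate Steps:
v(l) = 0
H = -1216 (H = (15 + 4)*(-64) = 19*(-64) = -1216)
(21234 + v(n(5))) + H = (21234 + 0) - 1216 = 21234 - 1216 = 20018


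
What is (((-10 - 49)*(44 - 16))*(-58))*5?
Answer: 479080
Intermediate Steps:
(((-10 - 49)*(44 - 16))*(-58))*5 = (-59*28*(-58))*5 = -1652*(-58)*5 = 95816*5 = 479080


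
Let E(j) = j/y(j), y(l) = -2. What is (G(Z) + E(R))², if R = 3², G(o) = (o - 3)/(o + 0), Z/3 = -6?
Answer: 100/9 ≈ 11.111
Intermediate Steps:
Z = -18 (Z = 3*(-6) = -18)
G(o) = (-3 + o)/o
R = 9
E(j) = -j/2 (E(j) = j/(-2) = j*(-½) = -j/2)
(G(Z) + E(R))² = ((-3 - 18)/(-18) - ½*9)² = (-1/18*(-21) - 9/2)² = (7/6 - 9/2)² = (-10/3)² = 100/9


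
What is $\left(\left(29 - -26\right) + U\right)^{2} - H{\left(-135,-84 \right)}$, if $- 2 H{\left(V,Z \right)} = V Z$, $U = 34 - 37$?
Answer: $8374$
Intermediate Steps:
$U = -3$ ($U = 34 - 37 = -3$)
$H{\left(V,Z \right)} = - \frac{V Z}{2}$
$\left(\left(29 - -26\right) + U\right)^{2} - H{\left(-135,-84 \right)} = \left(\left(29 - -26\right) - 3\right)^{2} - \left(- \frac{1}{2}\right) \left(-135\right) \left(-84\right) = \left(\left(29 + 26\right) - 3\right)^{2} - -5670 = \left(55 - 3\right)^{2} + 5670 = 52^{2} + 5670 = 2704 + 5670 = 8374$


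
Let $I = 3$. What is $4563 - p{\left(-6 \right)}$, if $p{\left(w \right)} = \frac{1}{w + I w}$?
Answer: $\frac{109513}{24} \approx 4563.0$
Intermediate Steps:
$p{\left(w \right)} = \frac{1}{4 w}$ ($p{\left(w \right)} = \frac{1}{w + 3 w} = \frac{1}{4 w}$)
$4563 - p{\left(-6 \right)} = 4563 - \frac{1}{4 \left(-6\right)} = 4563 - \frac{1}{4} \left(- \frac{1}{6}\right) = 4563 - - \frac{1}{24} = 4563 + \frac{1}{24} = \frac{109513}{24}$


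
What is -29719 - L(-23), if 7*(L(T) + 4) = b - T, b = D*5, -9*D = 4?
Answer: -1872232/63 ≈ -29718.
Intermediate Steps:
D = -4/9 (D = -1/9*4 = -4/9 ≈ -0.44444)
b = -20/9 (b = -4/9*5 = -20/9 ≈ -2.2222)
L(T) = -272/63 - T/7 (L(T) = -4 + (-20/9 - T)/7 = -4 + (-20/63 - T/7) = -272/63 - T/7)
-29719 - L(-23) = -29719 - (-272/63 - 1/7*(-23)) = -29719 - (-272/63 + 23/7) = -29719 - 1*(-65/63) = -29719 + 65/63 = -1872232/63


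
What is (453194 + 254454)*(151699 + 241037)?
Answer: 277918844928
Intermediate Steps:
(453194 + 254454)*(151699 + 241037) = 707648*392736 = 277918844928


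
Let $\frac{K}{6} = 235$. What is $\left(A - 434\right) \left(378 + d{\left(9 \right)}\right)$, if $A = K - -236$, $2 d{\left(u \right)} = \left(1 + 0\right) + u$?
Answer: $464196$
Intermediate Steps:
$K = 1410$ ($K = 6 \cdot 235 = 1410$)
$d{\left(u \right)} = \frac{1}{2} + \frac{u}{2}$ ($d{\left(u \right)} = \frac{\left(1 + 0\right) + u}{2} = \frac{1 + u}{2} = \frac{1}{2} + \frac{u}{2}$)
$A = 1646$ ($A = 1410 - -236 = 1410 + 236 = 1646$)
$\left(A - 434\right) \left(378 + d{\left(9 \right)}\right) = \left(1646 - 434\right) \left(378 + \left(\frac{1}{2} + \frac{1}{2} \cdot 9\right)\right) = 1212 \left(378 + \left(\frac{1}{2} + \frac{9}{2}\right)\right) = 1212 \left(378 + 5\right) = 1212 \cdot 383 = 464196$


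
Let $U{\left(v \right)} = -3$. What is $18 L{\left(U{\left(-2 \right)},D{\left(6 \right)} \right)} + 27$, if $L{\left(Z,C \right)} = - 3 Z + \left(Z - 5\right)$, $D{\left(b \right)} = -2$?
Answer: $45$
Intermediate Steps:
$L{\left(Z,C \right)} = -5 - 2 Z$ ($L{\left(Z,C \right)} = - 3 Z + \left(Z - 5\right) = - 3 Z + \left(-5 + Z\right) = -5 - 2 Z$)
$18 L{\left(U{\left(-2 \right)},D{\left(6 \right)} \right)} + 27 = 18 \left(-5 - -6\right) + 27 = 18 \left(-5 + 6\right) + 27 = 18 \cdot 1 + 27 = 18 + 27 = 45$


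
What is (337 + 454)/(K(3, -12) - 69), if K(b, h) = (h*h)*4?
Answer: 791/507 ≈ 1.5602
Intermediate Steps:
K(b, h) = 4*h² (K(b, h) = h²*4 = 4*h²)
(337 + 454)/(K(3, -12) - 69) = (337 + 454)/(4*(-12)² - 69) = 791/(4*144 - 69) = 791/(576 - 69) = 791/507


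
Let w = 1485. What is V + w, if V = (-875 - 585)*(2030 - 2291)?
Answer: 382545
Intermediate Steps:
V = 381060 (V = -1460*(-261) = 381060)
V + w = 381060 + 1485 = 382545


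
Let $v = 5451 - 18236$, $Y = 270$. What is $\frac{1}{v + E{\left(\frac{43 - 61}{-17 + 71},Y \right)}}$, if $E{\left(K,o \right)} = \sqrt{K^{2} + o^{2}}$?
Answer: $- \frac{115065}{1470449924} - \frac{3 \sqrt{656101}}{1470449924} \approx -7.9904 \cdot 10^{-5}$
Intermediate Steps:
$v = -12785$ ($v = 5451 - 18236 = -12785$)
$\frac{1}{v + E{\left(\frac{43 - 61}{-17 + 71},Y \right)}} = \frac{1}{-12785 + \sqrt{\left(\frac{43 - 61}{-17 + 71}\right)^{2} + 270^{2}}} = \frac{1}{-12785 + \sqrt{\left(- \frac{18}{54}\right)^{2} + 72900}} = \frac{1}{-12785 + \sqrt{\left(\left(-18\right) \frac{1}{54}\right)^{2} + 72900}} = \frac{1}{-12785 + \sqrt{\left(- \frac{1}{3}\right)^{2} + 72900}} = \frac{1}{-12785 + \sqrt{\frac{1}{9} + 72900}} = \frac{1}{-12785 + \sqrt{\frac{656101}{9}}} = \frac{1}{-12785 + \frac{\sqrt{656101}}{3}}$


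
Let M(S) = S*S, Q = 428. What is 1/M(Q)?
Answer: 1/183184 ≈ 5.4590e-6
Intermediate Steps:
M(S) = S**2
1/M(Q) = 1/(428**2) = 1/183184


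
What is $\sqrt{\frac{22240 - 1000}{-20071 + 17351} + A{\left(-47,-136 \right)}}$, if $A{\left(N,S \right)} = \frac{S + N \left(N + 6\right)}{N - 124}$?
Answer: $\frac{i \sqrt{7629583}}{646} \approx 4.2758 i$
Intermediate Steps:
$A{\left(N,S \right)} = \frac{S + N \left(6 + N\right)}{-124 + N}$
$\sqrt{\frac{22240 - 1000}{-20071 + 17351} + A{\left(-47,-136 \right)}} = \sqrt{\frac{22240 - 1000}{-20071 + 17351} + \frac{-136 + \left(-47\right)^{2} + 6 \left(-47\right)}{-124 - 47}} = \sqrt{\frac{21240}{-2720} + \frac{-136 + 2209 - 282}{-171}} = \sqrt{21240 \left(- \frac{1}{2720}\right) - \frac{199}{19}} = \sqrt{- \frac{531}{68} - \frac{199}{19}} = \sqrt{- \frac{23621}{1292}} = \frac{i \sqrt{7629583}}{646}$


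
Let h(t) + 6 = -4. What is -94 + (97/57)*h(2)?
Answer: -6328/57 ≈ -111.02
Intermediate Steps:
h(t) = -10 (h(t) = -6 - 4 = -10)
-94 + (97/57)*h(2) = -94 + (97/57)*(-10) = -94 - 970/57 = -6328/57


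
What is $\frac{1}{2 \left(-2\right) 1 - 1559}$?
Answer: $- \frac{1}{1563} \approx -0.0006398$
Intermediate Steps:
$\frac{1}{2 \left(-2\right) 1 - 1559} = \frac{1}{\left(-4\right) 1 - 1559} = \frac{1}{-4 - 1559} = \frac{1}{-1563} = - \frac{1}{1563}$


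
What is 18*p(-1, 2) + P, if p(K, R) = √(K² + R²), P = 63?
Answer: 63 + 18*√5 ≈ 103.25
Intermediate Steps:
18*p(-1, 2) + P = 18*√((-1)² + 2²) + 63 = 18*√(1 + 4) + 63 = 18*√5 + 63 = 63 + 18*√5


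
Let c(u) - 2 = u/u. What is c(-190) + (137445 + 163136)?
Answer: 300584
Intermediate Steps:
c(u) = 3 (c(u) = 2 + u/u = 2 + 1 = 3)
c(-190) + (137445 + 163136) = 3 + (137445 + 163136) = 3 + 300581 = 300584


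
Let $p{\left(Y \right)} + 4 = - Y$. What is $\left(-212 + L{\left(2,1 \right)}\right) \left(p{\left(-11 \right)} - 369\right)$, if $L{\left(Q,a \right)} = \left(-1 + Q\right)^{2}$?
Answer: $76382$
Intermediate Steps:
$p{\left(Y \right)} = -4 - Y$
$\left(-212 + L{\left(2,1 \right)}\right) \left(p{\left(-11 \right)} - 369\right) = \left(-212 + \left(-1 + 2\right)^{2}\right) \left(\left(-4 - -11\right) - 369\right) = \left(-212 + 1^{2}\right) \left(\left(-4 + 11\right) - 369\right) = \left(-212 + 1\right) \left(7 - 369\right) = \left(-211\right) \left(-362\right) = 76382$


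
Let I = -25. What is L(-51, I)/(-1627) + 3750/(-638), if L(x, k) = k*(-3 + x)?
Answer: -3481275/519013 ≈ -6.7075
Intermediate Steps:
L(-51, I)/(-1627) + 3750/(-638) = -25*(-3 - 51)/(-1627) + 3750/(-638) = -25*(-54)*(-1/1627) + 3750*(-1/638) = 1350*(-1/1627) - 1875/319 = -1350/1627 - 1875/319 = -3481275/519013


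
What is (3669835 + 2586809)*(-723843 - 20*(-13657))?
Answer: -2819888220732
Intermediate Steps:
(3669835 + 2586809)*(-723843 - 20*(-13657)) = 6256644*(-723843 + 273140) = 6256644*(-450703) = -2819888220732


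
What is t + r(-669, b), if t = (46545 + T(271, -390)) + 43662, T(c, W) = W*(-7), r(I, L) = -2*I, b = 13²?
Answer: 94275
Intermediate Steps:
b = 169
T(c, W) = -7*W
t = 92937 (t = (46545 - 7*(-390)) + 43662 = (46545 + 2730) + 43662 = 49275 + 43662 = 92937)
t + r(-669, b) = 92937 - 2*(-669) = 92937 + 1338 = 94275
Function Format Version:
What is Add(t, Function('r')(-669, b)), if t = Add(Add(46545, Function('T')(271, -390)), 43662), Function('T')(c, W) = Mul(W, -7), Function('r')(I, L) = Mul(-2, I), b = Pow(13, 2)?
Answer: 94275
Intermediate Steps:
b = 169
Function('T')(c, W) = Mul(-7, W)
t = 92937 (t = Add(Add(46545, Mul(-7, -390)), 43662) = Add(Add(46545, 2730), 43662) = Add(49275, 43662) = 92937)
Add(t, Function('r')(-669, b)) = Add(92937, Mul(-2, -669)) = Add(92937, 1338) = 94275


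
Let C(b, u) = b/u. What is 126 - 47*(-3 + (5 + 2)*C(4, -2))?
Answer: 925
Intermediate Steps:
126 - 47*(-3 + (5 + 2)*C(4, -2)) = 126 - 47*(-3 + (5 + 2)*(4/(-2))) = 126 - 47*(-3 + 7*(4*(-½))) = 126 - 47*(-3 + 7*(-2)) = 126 - 47*(-3 - 14) = 126 - 47*(-17) = 126 + 799 = 925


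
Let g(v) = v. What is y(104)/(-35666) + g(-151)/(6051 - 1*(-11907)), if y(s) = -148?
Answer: -1363891/320245014 ≈ -0.0042589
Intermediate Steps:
y(104)/(-35666) + g(-151)/(6051 - 1*(-11907)) = -148/(-35666) - 151/(6051 - 1*(-11907)) = -148*(-1/35666) - 151/(6051 + 11907) = 74/17833 - 151/17958 = -1363891/320245014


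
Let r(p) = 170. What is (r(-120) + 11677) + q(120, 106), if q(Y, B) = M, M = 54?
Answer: 11901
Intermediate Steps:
q(Y, B) = 54
(r(-120) + 11677) + q(120, 106) = (170 + 11677) + 54 = 11847 + 54 = 11901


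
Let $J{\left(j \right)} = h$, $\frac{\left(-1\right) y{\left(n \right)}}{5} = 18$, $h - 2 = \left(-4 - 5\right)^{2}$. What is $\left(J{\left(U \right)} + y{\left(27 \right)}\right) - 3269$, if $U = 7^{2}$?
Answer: $-3276$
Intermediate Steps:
$U = 49$
$h = 83$ ($h = 2 + \left(-4 - 5\right)^{2} = 2 + \left(-9\right)^{2} = 2 + 81 = 83$)
$y{\left(n \right)} = -90$ ($y{\left(n \right)} = \left(-5\right) 18 = -90$)
$J{\left(j \right)} = 83$
$\left(J{\left(U \right)} + y{\left(27 \right)}\right) - 3269 = \left(83 - 90\right) - 3269 = -7 - 3269 = -3276$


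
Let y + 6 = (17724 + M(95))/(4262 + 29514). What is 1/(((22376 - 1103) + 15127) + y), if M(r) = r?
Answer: 33776/1229261563 ≈ 2.7477e-5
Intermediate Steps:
y = -184837/33776 (y = -6 + (17724 + 95)/(4262 + 29514) = -6 + 17819/33776 = -184837/33776 ≈ -5.4724)
1/(((22376 - 1103) + 15127) + y) = 1/(((22376 - 1103) + 15127) - 184837/33776) = 1/((21273 + 15127) - 184837/33776) = 1/(36400 - 184837/33776) = 1/(1229261563/33776) = 33776/1229261563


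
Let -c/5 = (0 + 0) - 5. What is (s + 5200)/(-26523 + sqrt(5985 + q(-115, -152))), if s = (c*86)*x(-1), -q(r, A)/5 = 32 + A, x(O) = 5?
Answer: -70506975/117243824 - 7975*sqrt(6585)/351731472 ≈ -0.60321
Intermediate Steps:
q(r, A) = -160 - 5*A (q(r, A) = -5*(32 + A) = -160 - 5*A)
c = 25 (c = -5*((0 + 0) - 5) = -5*(0 - 5) = -5*(-5) = 25)
s = 10750 (s = (25*86)*5 = 2150*5 = 10750)
(s + 5200)/(-26523 + sqrt(5985 + q(-115, -152))) = (10750 + 5200)/(-26523 + sqrt(5985 + (-160 - 5*(-152)))) = 15950/(-26523 + sqrt(5985 + (-160 + 760))) = 15950/(-26523 + sqrt(5985 + 600)) = 15950/(-26523 + sqrt(6585))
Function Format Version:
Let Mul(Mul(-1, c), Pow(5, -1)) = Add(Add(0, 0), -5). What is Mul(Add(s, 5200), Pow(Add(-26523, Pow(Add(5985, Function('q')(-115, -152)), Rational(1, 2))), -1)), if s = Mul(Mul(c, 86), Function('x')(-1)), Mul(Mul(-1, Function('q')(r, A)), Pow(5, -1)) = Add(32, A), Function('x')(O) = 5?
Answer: Add(Rational(-70506975, 117243824), Mul(Rational(-7975, 351731472), Pow(6585, Rational(1, 2)))) ≈ -0.60321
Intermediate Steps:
Function('q')(r, A) = Add(-160, Mul(-5, A)) (Function('q')(r, A) = Mul(-5, Add(32, A)) = Add(-160, Mul(-5, A)))
c = 25 (c = Mul(-5, Add(Add(0, 0), -5)) = Mul(-5, Add(0, -5)) = Mul(-5, -5) = 25)
s = 10750 (s = Mul(Mul(25, 86), 5) = Mul(2150, 5) = 10750)
Mul(Add(s, 5200), Pow(Add(-26523, Pow(Add(5985, Function('q')(-115, -152)), Rational(1, 2))), -1)) = Mul(Add(10750, 5200), Pow(Add(-26523, Pow(Add(5985, Add(-160, Mul(-5, -152))), Rational(1, 2))), -1)) = Mul(15950, Pow(Add(-26523, Pow(Add(5985, Add(-160, 760)), Rational(1, 2))), -1)) = Mul(15950, Pow(Add(-26523, Pow(Add(5985, 600), Rational(1, 2))), -1)) = Mul(15950, Pow(Add(-26523, Pow(6585, Rational(1, 2))), -1))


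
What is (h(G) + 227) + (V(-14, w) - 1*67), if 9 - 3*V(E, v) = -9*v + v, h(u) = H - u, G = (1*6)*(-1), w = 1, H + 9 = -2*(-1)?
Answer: 494/3 ≈ 164.67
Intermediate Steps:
H = -7 (H = -9 - 2*(-1) = -9 + 2 = -7)
G = -6 (G = 6*(-1) = -6)
h(u) = -7 - u
V(E, v) = 3 + 8*v/3 (V(E, v) = 3 - (-9*v + v)/3 = 3 - (-8)*v/3 = 3 + 8*v/3)
(h(G) + 227) + (V(-14, w) - 1*67) = ((-7 - 1*(-6)) + 227) + ((3 + (8/3)*1) - 1*67) = ((-7 + 6) + 227) + ((3 + 8/3) - 67) = (-1 + 227) + (17/3 - 67) = 226 - 184/3 = 494/3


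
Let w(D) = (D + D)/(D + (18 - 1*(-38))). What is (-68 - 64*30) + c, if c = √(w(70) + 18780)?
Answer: -1988 + √169030/3 ≈ -1851.0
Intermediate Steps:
w(D) = 2*D/(56 + D) (w(D) = (2*D)/(D + (18 + 38)) = (2*D)/(D + 56) = (2*D)/(56 + D) = 2*D/(56 + D))
c = √169030/3 (c = √(2*70/(56 + 70) + 18780) = √(2*70/126 + 18780) = √(2*70*(1/126) + 18780) = √(10/9 + 18780) = √(169030/9) = √169030/3 ≈ 137.04)
(-68 - 64*30) + c = (-68 - 64*30) + √169030/3 = (-68 - 1920) + √169030/3 = -1988 + √169030/3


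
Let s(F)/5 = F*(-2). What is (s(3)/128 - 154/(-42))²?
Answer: 434281/36864 ≈ 11.781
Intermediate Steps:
s(F) = -10*F (s(F) = 5*(F*(-2)) = 5*(-2*F) = -10*F)
(s(3)/128 - 154/(-42))² = (-10*3/128 - 154/(-42))² = (-30*1/128 - 154*(-1/42))² = (-15/64 + 11/3)² = (659/192)² = 434281/36864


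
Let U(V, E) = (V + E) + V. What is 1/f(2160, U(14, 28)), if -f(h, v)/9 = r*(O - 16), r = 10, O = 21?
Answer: -1/450 ≈ -0.0022222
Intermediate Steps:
U(V, E) = E + 2*V (U(V, E) = (E + V) + V = E + 2*V)
f(h, v) = -450 (f(h, v) = -90*(21 - 16) = -90*5 = -9*50 = -450)
1/f(2160, U(14, 28)) = 1/(-450) = -1/450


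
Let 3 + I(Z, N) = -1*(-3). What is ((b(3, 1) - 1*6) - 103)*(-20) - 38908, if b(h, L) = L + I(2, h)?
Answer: -36748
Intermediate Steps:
I(Z, N) = 0 (I(Z, N) = -3 - 1*(-3) = -3 + 3 = 0)
b(h, L) = L (b(h, L) = L + 0 = L)
((b(3, 1) - 1*6) - 103)*(-20) - 38908 = ((1 - 1*6) - 103)*(-20) - 38908 = ((1 - 6) - 103)*(-20) - 38908 = (-5 - 103)*(-20) - 38908 = -108*(-20) - 38908 = 2160 - 38908 = -36748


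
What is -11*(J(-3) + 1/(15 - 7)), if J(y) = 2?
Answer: -187/8 ≈ -23.375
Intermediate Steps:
-11*(J(-3) + 1/(15 - 7)) = -11*(2 + 1/(15 - 7)) = -11*(2 + 1/8) = -11*17/8 = -187/8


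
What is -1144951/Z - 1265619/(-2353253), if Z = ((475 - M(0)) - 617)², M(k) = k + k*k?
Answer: -2668839434087/47450993492 ≈ -56.244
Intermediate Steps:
M(k) = k + k²
Z = 20164 (Z = ((475 - 0*(1 + 0)) - 617)² = ((475 - 0) - 617)² = ((475 - 1*0) - 617)² = ((475 + 0) - 617)² = (475 - 617)² = (-142)² = 20164)
-1144951/Z - 1265619/(-2353253) = -1144951/20164 - 1265619/(-2353253) = -1144951*1/20164 - 1265619*(-1/2353253) = -1144951/20164 + 1265619/2353253 = -2668839434087/47450993492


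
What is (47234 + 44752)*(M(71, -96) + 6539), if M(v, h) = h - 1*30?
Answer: 589906218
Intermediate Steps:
M(v, h) = -30 + h (M(v, h) = h - 30 = -30 + h)
(47234 + 44752)*(M(71, -96) + 6539) = (47234 + 44752)*((-30 - 96) + 6539) = 91986*(-126 + 6539) = 91986*6413 = 589906218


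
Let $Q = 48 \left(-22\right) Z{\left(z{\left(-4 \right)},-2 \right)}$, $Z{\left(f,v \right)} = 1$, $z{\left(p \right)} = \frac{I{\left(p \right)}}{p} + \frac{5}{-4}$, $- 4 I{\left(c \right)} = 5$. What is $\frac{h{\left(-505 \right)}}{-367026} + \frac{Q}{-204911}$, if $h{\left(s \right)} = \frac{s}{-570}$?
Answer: $\frac{44163361973}{8573673774204} \approx 0.005151$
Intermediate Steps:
$I{\left(c \right)} = - \frac{5}{4}$ ($I{\left(c \right)} = \left(- \frac{1}{4}\right) 5 = - \frac{5}{4}$)
$z{\left(p \right)} = - \frac{5}{4} - \frac{5}{4 p}$ ($z{\left(p \right)} = - \frac{5}{4 p} + \frac{5}{-4} = - \frac{5}{4 p} + 5 \left(- \frac{1}{4}\right) = - \frac{5}{4 p} - \frac{5}{4} = - \frac{5}{4} - \frac{5}{4 p}$)
$h{\left(s \right)} = - \frac{s}{570}$ ($h{\left(s \right)} = s \left(- \frac{1}{570}\right) = - \frac{s}{570}$)
$Q = -1056$ ($Q = 48 \left(-22\right) 1 = \left(-1056\right) 1 = -1056$)
$\frac{h{\left(-505 \right)}}{-367026} + \frac{Q}{-204911} = \frac{\left(- \frac{1}{570}\right) \left(-505\right)}{-367026} - \frac{1056}{-204911} = \frac{101}{114} \left(- \frac{1}{367026}\right) - - \frac{1056}{204911} = - \frac{101}{41840964} + \frac{1056}{204911} = \frac{44163361973}{8573673774204}$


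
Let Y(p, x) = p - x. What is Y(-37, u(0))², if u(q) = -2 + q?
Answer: 1225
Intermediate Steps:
Y(-37, u(0))² = (-37 - (-2 + 0))² = (-37 - 1*(-2))² = (-37 + 2)² = (-35)² = 1225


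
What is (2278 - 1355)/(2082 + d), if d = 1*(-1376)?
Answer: 923/706 ≈ 1.3074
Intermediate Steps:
d = -1376
(2278 - 1355)/(2082 + d) = (2278 - 1355)/(2082 - 1376) = 923/706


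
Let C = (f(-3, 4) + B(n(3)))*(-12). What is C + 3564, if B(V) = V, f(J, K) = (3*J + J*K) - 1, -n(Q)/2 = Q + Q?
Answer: 3972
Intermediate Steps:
n(Q) = -4*Q (n(Q) = -2*(Q + Q) = -4*Q)
f(J, K) = -1 + 3*J + J*K
C = 408 (C = ((-1 + 3*(-3) - 3*4) - 4*3)*(-12) = ((-1 - 9 - 12) - 12)*(-12) = (-22 - 12)*(-12) = -34*(-12) = 408)
C + 3564 = 408 + 3564 = 3972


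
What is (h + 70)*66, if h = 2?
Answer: 4752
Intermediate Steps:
(h + 70)*66 = (2 + 70)*66 = 72*66 = 4752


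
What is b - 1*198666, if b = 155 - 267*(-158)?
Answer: -156325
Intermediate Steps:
b = 42341 (b = 155 + 42186 = 42341)
b - 1*198666 = 42341 - 1*198666 = 42341 - 198666 = -156325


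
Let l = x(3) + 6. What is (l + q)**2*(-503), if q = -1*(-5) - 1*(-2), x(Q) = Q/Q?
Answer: -98588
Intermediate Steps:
x(Q) = 1
q = 7 (q = 5 + 2 = 7)
l = 7 (l = 1 + 6 = 7)
(l + q)**2*(-503) = (7 + 7)**2*(-503) = 14**2*(-503) = 196*(-503) = -98588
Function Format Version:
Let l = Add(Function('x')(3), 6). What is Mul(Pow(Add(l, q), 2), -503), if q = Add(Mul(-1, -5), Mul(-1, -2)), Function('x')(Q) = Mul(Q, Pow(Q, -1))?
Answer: -98588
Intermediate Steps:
Function('x')(Q) = 1
q = 7 (q = Add(5, 2) = 7)
l = 7 (l = Add(1, 6) = 7)
Mul(Pow(Add(l, q), 2), -503) = Mul(Pow(Add(7, 7), 2), -503) = Mul(Pow(14, 2), -503) = Mul(196, -503) = -98588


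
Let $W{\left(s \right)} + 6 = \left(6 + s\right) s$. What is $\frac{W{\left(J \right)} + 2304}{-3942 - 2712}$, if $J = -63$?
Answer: $- \frac{1963}{2218} \approx -0.88503$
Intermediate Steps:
$W{\left(s \right)} = -6 + s \left(6 + s\right)$ ($W{\left(s \right)} = -6 + \left(6 + s\right) s = -6 + s \left(6 + s\right)$)
$\frac{W{\left(J \right)} + 2304}{-3942 - 2712} = \frac{\left(-6 + \left(-63\right)^{2} + 6 \left(-63\right)\right) + 2304}{-3942 - 2712} = \frac{\left(-6 + 3969 - 378\right) + 2304}{-6654} = \left(3585 + 2304\right) \left(- \frac{1}{6654}\right) = 5889 \left(- \frac{1}{6654}\right) = - \frac{1963}{2218}$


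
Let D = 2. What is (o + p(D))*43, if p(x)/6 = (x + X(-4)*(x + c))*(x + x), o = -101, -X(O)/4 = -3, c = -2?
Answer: -2279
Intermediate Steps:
X(O) = 12 (X(O) = -4*(-3) = 12)
p(x) = 12*x*(-24 + 13*x) (p(x) = 6*((x + 12*(x - 2))*(x + x)) = 6*((x + 12*(-2 + x))*(2*x)) = 6*((x + (-24 + 12*x))*(2*x)) = 6*((-24 + 13*x)*(2*x)) = 6*(2*x*(-24 + 13*x)) = 12*x*(-24 + 13*x))
(o + p(D))*43 = (-101 + 12*2*(-24 + 13*2))*43 = (-101 + 12*2*(-24 + 26))*43 = (-101 + 12*2*2)*43 = (-101 + 48)*43 = -53*43 = -2279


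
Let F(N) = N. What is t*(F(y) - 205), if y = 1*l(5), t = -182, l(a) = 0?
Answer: 37310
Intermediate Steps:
y = 0 (y = 1*0 = 0)
t*(F(y) - 205) = -182*(0 - 205) = -182*(-205) = 37310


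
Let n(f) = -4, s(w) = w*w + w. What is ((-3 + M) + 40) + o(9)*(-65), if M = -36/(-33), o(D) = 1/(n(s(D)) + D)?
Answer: 276/11 ≈ 25.091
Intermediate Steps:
s(w) = w + w**2 (s(w) = w**2 + w = w + w**2)
o(D) = 1/(-4 + D)
M = 12/11 (M = -36*(-1/33) = 12/11 ≈ 1.0909)
((-3 + M) + 40) + o(9)*(-65) = ((-3 + 12/11) + 40) - 65/(-4 + 9) = (-21/11 + 40) - 65/5 = 419/11 + (1/5)*(-65) = 419/11 - 13 = 276/11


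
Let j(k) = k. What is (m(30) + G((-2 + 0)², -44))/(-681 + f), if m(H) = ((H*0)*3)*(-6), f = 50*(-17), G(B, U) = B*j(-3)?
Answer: 12/1531 ≈ 0.0078380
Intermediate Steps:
G(B, U) = -3*B (G(B, U) = B*(-3) = -3*B)
f = -850
m(H) = 0 (m(H) = (0*3)*(-6) = 0*(-6) = 0)
(m(30) + G((-2 + 0)², -44))/(-681 + f) = (0 - 3*(-2 + 0)²)/(-681 - 850) = (0 - 3*(-2)²)/(-1531) = (0 - 3*4)*(-1/1531) = (0 - 12)*(-1/1531) = -12*(-1/1531) = 12/1531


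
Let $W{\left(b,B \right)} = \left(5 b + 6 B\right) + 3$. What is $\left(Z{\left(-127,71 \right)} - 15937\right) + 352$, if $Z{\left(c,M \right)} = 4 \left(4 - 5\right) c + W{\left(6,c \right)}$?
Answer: $-15806$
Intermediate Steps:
$W{\left(b,B \right)} = 3 + 5 b + 6 B$
$Z{\left(c,M \right)} = 33 + 2 c$ ($Z{\left(c,M \right)} = 4 \left(4 - 5\right) c + \left(3 + 5 \cdot 6 + 6 c\right) = 4 \left(-1\right) c + \left(3 + 30 + 6 c\right) = - 4 c + \left(33 + 6 c\right) = 33 + 2 c$)
$\left(Z{\left(-127,71 \right)} - 15937\right) + 352 = \left(\left(33 + 2 \left(-127\right)\right) - 15937\right) + 352 = \left(\left(33 - 254\right) - 15937\right) + 352 = \left(-221 - 15937\right) + 352 = -16158 + 352 = -15806$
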